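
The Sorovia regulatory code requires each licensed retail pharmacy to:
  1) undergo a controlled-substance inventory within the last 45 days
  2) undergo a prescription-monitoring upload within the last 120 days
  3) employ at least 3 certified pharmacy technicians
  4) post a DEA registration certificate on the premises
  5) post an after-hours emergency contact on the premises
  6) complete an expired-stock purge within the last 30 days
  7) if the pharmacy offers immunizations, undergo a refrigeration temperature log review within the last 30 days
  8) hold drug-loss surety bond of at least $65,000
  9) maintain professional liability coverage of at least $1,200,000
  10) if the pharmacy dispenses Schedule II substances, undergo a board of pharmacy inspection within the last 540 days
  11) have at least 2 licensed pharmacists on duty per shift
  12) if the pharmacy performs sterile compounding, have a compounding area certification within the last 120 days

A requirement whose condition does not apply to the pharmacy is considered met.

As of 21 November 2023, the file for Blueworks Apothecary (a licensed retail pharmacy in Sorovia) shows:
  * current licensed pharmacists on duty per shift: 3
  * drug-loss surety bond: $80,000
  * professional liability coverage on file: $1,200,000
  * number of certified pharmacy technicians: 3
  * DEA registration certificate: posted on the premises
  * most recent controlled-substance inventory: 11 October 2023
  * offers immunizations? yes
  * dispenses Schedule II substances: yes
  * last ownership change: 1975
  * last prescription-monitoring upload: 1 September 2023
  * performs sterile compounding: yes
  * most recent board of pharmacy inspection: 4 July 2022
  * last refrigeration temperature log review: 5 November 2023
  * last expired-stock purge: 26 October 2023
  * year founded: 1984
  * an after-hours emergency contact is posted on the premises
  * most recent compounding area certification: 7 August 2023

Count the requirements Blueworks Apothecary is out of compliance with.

1. controlled-substance inventory 41 days ago vs limit 45 → met
2. prescription-monitoring upload 81 days ago vs limit 120 → met
3. certified pharmacy technicians 3 ≥ 3 → met
4. DEA registration certificate present → met
5. after-hours emergency contact present → met
6. expired-stock purge 26 days ago vs limit 30 → met
7. condition 'offers immunizations' holds; refrigeration temperature log review 16 days ago vs limit 30 → met
8. drug-loss surety bond $80,000 ≥ $65,000 → met
9. professional liability coverage $1,200,000 ≥ $1,200,000 → met
10. condition 'dispenses Schedule II substances' holds; board of pharmacy inspection 505 days ago vs limit 540 → met
11. licensed pharmacists on duty per shift 3 ≥ 2 → met
12. condition 'performs sterile compounding' holds; compounding area certification 106 days ago vs limit 120 → met
Not met: 0 of 12

0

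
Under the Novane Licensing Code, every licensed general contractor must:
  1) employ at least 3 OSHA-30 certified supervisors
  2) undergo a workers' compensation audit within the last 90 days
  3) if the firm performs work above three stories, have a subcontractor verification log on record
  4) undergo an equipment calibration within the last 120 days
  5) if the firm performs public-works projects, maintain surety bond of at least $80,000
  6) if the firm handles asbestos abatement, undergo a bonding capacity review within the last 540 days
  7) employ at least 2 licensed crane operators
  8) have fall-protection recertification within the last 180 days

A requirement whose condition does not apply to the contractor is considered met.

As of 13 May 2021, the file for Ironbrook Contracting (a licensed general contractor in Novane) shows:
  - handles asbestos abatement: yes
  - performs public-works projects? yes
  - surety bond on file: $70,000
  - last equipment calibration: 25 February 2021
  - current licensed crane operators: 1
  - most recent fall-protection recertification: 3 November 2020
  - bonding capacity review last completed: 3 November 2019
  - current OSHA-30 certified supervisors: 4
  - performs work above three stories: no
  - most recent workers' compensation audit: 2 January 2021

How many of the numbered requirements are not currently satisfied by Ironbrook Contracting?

5

1. OSHA-30 certified supervisors 4 ≥ 3 → met
2. workers' compensation audit 131 days ago vs limit 90 → not met
3. condition 'performs work above three stories' does not hold → requirement n/a → met
4. equipment calibration 77 days ago vs limit 120 → met
5. condition 'performs public-works projects' holds; surety bond $70,000 < $80,000 → not met
6. condition 'handles asbestos abatement' holds; bonding capacity review 557 days ago vs limit 540 → not met
7. licensed crane operators 1 < 2 → not met
8. fall-protection recertification 191 days ago vs limit 180 → not met
Not met: 5 of 8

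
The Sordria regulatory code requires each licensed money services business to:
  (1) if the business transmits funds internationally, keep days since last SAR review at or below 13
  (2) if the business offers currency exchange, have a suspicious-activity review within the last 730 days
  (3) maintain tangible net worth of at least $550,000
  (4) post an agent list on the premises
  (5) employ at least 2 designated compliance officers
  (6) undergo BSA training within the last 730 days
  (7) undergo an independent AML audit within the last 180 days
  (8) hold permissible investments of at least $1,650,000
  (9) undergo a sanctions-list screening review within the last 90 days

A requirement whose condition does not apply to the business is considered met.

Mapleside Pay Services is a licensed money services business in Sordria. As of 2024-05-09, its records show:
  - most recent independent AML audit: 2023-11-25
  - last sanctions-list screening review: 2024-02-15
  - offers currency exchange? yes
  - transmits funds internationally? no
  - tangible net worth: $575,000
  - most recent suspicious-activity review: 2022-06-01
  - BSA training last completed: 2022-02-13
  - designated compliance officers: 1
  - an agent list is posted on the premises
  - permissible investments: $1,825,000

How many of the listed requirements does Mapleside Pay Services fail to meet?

2

1. condition 'transmits funds internationally' does not hold → requirement n/a → met
2. condition 'offers currency exchange' holds; suspicious-activity review 708 days ago vs limit 730 → met
3. tangible net worth $575,000 ≥ $550,000 → met
4. agent list present → met
5. designated compliance officers 1 < 2 → not met
6. BSA training 816 days ago vs limit 730 → not met
7. independent AML audit 166 days ago vs limit 180 → met
8. permissible investments $1,825,000 ≥ $1,650,000 → met
9. sanctions-list screening review 84 days ago vs limit 90 → met
Not met: 2 of 9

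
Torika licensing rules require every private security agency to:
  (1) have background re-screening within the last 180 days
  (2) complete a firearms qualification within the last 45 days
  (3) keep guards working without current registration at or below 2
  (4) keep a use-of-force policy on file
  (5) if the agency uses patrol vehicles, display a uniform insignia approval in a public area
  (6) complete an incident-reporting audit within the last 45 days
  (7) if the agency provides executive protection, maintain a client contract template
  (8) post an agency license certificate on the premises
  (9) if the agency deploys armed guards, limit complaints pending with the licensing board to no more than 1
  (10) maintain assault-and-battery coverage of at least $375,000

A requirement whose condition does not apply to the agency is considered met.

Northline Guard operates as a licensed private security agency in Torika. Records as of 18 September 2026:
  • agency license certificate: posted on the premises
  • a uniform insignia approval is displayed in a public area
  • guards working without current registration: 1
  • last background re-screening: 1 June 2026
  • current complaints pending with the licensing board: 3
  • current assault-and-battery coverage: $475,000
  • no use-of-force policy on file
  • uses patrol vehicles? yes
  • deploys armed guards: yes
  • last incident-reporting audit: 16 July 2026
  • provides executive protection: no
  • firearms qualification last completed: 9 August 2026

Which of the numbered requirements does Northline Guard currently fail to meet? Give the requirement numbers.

1. background re-screening 109 days ago vs limit 180 → met
2. firearms qualification 40 days ago vs limit 45 → met
3. guards working without current registration 1 ≤ 2 → met
4. use-of-force policy absent → not met
5. condition 'uses patrol vehicles' holds; uniform insignia approval present → met
6. incident-reporting audit 64 days ago vs limit 45 → not met
7. condition 'provides executive protection' does not hold → requirement n/a → met
8. agency license certificate present → met
9. condition 'deploys armed guards' holds; complaints pending with the licensing board 3 > 1 → not met
10. assault-and-battery coverage $475,000 ≥ $375,000 → met
Not met: 4, 6, 9

4, 6, 9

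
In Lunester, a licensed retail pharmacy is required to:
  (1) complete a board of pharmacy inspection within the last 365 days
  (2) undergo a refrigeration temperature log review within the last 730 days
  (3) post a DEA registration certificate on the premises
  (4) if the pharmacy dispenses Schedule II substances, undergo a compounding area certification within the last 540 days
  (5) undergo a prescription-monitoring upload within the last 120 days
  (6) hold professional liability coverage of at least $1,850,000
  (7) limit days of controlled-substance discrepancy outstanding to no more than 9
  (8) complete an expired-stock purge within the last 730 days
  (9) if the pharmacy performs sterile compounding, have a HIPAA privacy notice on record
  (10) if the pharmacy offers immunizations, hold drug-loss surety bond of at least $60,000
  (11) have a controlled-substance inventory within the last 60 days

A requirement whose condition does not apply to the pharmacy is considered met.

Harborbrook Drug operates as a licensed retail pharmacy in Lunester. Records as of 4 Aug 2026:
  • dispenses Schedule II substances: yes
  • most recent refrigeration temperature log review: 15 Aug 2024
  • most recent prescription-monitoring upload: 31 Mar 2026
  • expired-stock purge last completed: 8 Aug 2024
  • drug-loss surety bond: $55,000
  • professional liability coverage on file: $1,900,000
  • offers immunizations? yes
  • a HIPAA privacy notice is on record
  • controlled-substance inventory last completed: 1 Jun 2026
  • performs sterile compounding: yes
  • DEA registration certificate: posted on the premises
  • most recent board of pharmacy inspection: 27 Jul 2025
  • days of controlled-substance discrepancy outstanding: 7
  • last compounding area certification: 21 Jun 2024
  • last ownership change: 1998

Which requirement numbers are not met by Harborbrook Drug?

1. board of pharmacy inspection 373 days ago vs limit 365 → not met
2. refrigeration temperature log review 719 days ago vs limit 730 → met
3. DEA registration certificate present → met
4. condition 'dispenses Schedule II substances' holds; compounding area certification 774 days ago vs limit 540 → not met
5. prescription-monitoring upload 126 days ago vs limit 120 → not met
6. professional liability coverage $1,900,000 ≥ $1,850,000 → met
7. days of controlled-substance discrepancy outstanding 7 ≤ 9 → met
8. expired-stock purge 726 days ago vs limit 730 → met
9. condition 'performs sterile compounding' holds; HIPAA privacy notice present → met
10. condition 'offers immunizations' holds; drug-loss surety bond $55,000 < $60,000 → not met
11. controlled-substance inventory 64 days ago vs limit 60 → not met
Not met: 1, 4, 5, 10, 11

1, 4, 5, 10, 11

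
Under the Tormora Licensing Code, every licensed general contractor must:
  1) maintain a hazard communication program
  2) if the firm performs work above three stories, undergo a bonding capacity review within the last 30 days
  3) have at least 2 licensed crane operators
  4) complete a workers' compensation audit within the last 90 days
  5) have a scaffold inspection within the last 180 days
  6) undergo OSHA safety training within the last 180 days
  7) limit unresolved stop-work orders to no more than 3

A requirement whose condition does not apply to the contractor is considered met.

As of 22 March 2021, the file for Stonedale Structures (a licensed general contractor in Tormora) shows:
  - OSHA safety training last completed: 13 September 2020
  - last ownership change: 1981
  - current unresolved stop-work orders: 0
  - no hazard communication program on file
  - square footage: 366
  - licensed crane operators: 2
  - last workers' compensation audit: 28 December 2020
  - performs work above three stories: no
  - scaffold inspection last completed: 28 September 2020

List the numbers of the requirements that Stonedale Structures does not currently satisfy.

1. hazard communication program absent → not met
2. condition 'performs work above three stories' does not hold → requirement n/a → met
3. licensed crane operators 2 ≥ 2 → met
4. workers' compensation audit 84 days ago vs limit 90 → met
5. scaffold inspection 175 days ago vs limit 180 → met
6. OSHA safety training 190 days ago vs limit 180 → not met
7. unresolved stop-work orders 0 ≤ 3 → met
Not met: 1, 6

1, 6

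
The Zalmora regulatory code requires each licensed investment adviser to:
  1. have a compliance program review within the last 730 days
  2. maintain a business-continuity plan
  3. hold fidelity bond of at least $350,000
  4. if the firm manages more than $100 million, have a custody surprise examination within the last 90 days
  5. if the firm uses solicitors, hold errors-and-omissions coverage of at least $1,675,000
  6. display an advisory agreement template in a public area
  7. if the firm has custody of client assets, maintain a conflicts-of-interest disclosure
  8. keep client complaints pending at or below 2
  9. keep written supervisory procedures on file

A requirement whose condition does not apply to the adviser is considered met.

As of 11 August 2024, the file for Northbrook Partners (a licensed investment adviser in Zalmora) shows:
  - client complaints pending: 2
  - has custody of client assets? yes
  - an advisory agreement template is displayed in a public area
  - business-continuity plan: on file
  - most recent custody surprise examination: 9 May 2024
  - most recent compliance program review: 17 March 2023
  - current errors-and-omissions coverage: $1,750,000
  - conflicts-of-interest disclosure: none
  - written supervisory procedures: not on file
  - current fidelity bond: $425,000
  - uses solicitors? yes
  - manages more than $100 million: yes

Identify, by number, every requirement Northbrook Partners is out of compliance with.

1. compliance program review 513 days ago vs limit 730 → met
2. business-continuity plan present → met
3. fidelity bond $425,000 ≥ $350,000 → met
4. condition 'manages more than $100 million' holds; custody surprise examination 94 days ago vs limit 90 → not met
5. condition 'uses solicitors' holds; errors-and-omissions coverage $1,750,000 ≥ $1,675,000 → met
6. advisory agreement template present → met
7. condition 'has custody of client assets' holds; conflicts-of-interest disclosure absent → not met
8. client complaints pending 2 ≤ 2 → met
9. written supervisory procedures absent → not met
Not met: 4, 7, 9

4, 7, 9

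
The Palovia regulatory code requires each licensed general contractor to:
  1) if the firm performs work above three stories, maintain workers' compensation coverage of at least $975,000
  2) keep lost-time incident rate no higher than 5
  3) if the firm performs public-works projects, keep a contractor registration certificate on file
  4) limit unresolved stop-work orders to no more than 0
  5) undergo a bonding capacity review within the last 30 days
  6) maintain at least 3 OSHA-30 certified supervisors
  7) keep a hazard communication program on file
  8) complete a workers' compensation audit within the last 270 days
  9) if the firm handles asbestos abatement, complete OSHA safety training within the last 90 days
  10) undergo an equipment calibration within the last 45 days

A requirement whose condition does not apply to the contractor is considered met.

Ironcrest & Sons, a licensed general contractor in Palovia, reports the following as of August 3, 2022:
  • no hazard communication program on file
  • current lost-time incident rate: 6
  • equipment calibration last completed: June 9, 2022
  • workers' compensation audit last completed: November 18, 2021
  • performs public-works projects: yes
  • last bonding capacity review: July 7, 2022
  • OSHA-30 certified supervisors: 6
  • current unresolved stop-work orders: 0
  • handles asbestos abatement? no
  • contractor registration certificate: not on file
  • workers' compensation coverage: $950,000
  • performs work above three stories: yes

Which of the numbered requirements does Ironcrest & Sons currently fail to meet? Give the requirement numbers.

1, 2, 3, 7, 10

1. condition 'performs work above three stories' holds; workers' compensation coverage $950,000 < $975,000 → not met
2. lost-time incident rate 6 > 5 → not met
3. condition 'performs public-works projects' holds; contractor registration certificate absent → not met
4. unresolved stop-work orders 0 ≤ 0 → met
5. bonding capacity review 27 days ago vs limit 30 → met
6. OSHA-30 certified supervisors 6 ≥ 3 → met
7. hazard communication program absent → not met
8. workers' compensation audit 258 days ago vs limit 270 → met
9. condition 'handles asbestos abatement' does not hold → requirement n/a → met
10. equipment calibration 55 days ago vs limit 45 → not met
Not met: 1, 2, 3, 7, 10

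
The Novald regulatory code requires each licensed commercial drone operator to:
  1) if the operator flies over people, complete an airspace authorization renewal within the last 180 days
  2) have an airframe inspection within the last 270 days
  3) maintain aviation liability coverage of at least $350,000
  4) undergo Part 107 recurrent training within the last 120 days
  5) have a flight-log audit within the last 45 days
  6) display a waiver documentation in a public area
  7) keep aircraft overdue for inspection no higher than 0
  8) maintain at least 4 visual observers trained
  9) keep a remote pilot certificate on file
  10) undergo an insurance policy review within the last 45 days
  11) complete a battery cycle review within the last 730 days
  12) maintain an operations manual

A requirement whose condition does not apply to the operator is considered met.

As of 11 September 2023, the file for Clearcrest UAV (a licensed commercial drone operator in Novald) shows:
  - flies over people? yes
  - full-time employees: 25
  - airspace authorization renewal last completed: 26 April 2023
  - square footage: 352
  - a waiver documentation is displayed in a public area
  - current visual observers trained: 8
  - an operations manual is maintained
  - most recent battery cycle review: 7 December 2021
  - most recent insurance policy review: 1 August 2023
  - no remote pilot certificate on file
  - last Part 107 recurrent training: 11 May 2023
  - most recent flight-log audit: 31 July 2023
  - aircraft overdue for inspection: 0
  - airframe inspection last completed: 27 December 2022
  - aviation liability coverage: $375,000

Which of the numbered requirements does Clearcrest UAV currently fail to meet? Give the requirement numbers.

1. condition 'flies over people' holds; airspace authorization renewal 138 days ago vs limit 180 → met
2. airframe inspection 258 days ago vs limit 270 → met
3. aviation liability coverage $375,000 ≥ $350,000 → met
4. Part 107 recurrent training 123 days ago vs limit 120 → not met
5. flight-log audit 42 days ago vs limit 45 → met
6. waiver documentation present → met
7. aircraft overdue for inspection 0 ≤ 0 → met
8. visual observers trained 8 ≥ 4 → met
9. remote pilot certificate absent → not met
10. insurance policy review 41 days ago vs limit 45 → met
11. battery cycle review 643 days ago vs limit 730 → met
12. operations manual present → met
Not met: 4, 9

4, 9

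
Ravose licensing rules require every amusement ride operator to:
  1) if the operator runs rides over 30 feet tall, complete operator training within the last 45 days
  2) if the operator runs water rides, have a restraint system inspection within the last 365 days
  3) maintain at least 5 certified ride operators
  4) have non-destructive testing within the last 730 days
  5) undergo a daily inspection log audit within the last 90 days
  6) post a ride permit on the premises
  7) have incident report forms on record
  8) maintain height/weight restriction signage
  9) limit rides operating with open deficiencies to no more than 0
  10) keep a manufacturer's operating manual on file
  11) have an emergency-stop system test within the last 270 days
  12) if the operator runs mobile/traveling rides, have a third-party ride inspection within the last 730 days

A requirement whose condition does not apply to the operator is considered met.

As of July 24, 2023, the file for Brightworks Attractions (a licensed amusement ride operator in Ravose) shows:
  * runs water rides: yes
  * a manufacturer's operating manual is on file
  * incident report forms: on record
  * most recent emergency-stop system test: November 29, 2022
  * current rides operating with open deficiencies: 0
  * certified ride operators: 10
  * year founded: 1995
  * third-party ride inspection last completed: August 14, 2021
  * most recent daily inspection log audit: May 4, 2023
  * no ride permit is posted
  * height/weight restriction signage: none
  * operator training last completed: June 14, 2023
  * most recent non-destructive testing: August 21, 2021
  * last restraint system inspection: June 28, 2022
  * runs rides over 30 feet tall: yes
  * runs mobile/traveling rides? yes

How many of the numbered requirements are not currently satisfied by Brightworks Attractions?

1. condition 'runs rides over 30 feet tall' holds; operator training 40 days ago vs limit 45 → met
2. condition 'runs water rides' holds; restraint system inspection 391 days ago vs limit 365 → not met
3. certified ride operators 10 ≥ 5 → met
4. non-destructive testing 702 days ago vs limit 730 → met
5. daily inspection log audit 81 days ago vs limit 90 → met
6. ride permit absent → not met
7. incident report forms present → met
8. height/weight restriction signage absent → not met
9. rides operating with open deficiencies 0 ≤ 0 → met
10. manufacturer's operating manual present → met
11. emergency-stop system test 237 days ago vs limit 270 → met
12. condition 'runs mobile/traveling rides' holds; third-party ride inspection 709 days ago vs limit 730 → met
Not met: 3 of 12

3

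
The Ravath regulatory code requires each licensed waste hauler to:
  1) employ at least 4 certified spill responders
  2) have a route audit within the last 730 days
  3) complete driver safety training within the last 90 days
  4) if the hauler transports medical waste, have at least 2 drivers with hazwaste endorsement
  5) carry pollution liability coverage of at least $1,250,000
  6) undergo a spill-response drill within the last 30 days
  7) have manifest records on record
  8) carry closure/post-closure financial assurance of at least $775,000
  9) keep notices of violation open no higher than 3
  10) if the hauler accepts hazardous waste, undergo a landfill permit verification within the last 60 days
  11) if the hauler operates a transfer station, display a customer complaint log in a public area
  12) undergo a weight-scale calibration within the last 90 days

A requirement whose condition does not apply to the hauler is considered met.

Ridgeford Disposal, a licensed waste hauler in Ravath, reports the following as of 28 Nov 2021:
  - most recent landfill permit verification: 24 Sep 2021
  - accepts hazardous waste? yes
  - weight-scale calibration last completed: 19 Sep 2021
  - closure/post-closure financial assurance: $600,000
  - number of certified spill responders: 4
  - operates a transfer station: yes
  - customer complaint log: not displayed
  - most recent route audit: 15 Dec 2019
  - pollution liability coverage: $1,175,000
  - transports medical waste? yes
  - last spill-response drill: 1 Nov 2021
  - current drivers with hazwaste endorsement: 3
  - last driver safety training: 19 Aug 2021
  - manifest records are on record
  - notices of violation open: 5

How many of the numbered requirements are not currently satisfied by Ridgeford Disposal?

1. certified spill responders 4 ≥ 4 → met
2. route audit 714 days ago vs limit 730 → met
3. driver safety training 101 days ago vs limit 90 → not met
4. condition 'transports medical waste' holds; drivers with hazwaste endorsement 3 ≥ 2 → met
5. pollution liability coverage $1,175,000 < $1,250,000 → not met
6. spill-response drill 27 days ago vs limit 30 → met
7. manifest records present → met
8. closure/post-closure financial assurance $600,000 < $775,000 → not met
9. notices of violation open 5 > 3 → not met
10. condition 'accepts hazardous waste' holds; landfill permit verification 65 days ago vs limit 60 → not met
11. condition 'operates a transfer station' holds; customer complaint log absent → not met
12. weight-scale calibration 70 days ago vs limit 90 → met
Not met: 6 of 12

6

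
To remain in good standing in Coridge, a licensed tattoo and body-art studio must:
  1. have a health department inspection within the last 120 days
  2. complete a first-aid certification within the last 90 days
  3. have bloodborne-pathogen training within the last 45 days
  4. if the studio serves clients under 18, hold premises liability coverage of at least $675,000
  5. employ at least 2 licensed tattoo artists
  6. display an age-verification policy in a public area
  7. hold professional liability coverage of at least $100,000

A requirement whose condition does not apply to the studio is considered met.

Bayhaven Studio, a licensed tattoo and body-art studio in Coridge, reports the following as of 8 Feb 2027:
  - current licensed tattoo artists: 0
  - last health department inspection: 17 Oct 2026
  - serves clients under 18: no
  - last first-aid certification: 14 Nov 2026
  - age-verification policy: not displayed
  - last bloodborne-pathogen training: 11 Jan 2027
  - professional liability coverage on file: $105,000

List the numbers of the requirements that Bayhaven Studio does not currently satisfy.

5, 6

1. health department inspection 114 days ago vs limit 120 → met
2. first-aid certification 86 days ago vs limit 90 → met
3. bloodborne-pathogen training 28 days ago vs limit 45 → met
4. condition 'serves clients under 18' does not hold → requirement n/a → met
5. licensed tattoo artists 0 < 2 → not met
6. age-verification policy absent → not met
7. professional liability coverage $105,000 ≥ $100,000 → met
Not met: 5, 6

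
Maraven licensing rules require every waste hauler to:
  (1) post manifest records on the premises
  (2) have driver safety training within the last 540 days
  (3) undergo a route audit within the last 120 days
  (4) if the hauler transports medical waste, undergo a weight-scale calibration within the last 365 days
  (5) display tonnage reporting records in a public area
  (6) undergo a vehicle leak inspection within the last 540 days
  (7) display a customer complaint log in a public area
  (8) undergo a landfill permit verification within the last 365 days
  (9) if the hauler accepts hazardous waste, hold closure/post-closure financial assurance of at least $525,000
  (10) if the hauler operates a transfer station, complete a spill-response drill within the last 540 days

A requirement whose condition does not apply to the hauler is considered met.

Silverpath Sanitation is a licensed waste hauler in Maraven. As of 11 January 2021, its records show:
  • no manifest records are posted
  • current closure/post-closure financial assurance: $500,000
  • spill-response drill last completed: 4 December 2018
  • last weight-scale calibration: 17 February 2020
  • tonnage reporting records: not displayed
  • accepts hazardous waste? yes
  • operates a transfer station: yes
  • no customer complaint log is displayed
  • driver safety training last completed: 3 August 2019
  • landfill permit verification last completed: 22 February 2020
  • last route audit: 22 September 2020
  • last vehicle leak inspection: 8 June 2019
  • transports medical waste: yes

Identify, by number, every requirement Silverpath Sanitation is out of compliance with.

1. manifest records absent → not met
2. driver safety training 527 days ago vs limit 540 → met
3. route audit 111 days ago vs limit 120 → met
4. condition 'transports medical waste' holds; weight-scale calibration 329 days ago vs limit 365 → met
5. tonnage reporting records absent → not met
6. vehicle leak inspection 583 days ago vs limit 540 → not met
7. customer complaint log absent → not met
8. landfill permit verification 324 days ago vs limit 365 → met
9. condition 'accepts hazardous waste' holds; closure/post-closure financial assurance $500,000 < $525,000 → not met
10. condition 'operates a transfer station' holds; spill-response drill 769 days ago vs limit 540 → not met
Not met: 1, 5, 6, 7, 9, 10

1, 5, 6, 7, 9, 10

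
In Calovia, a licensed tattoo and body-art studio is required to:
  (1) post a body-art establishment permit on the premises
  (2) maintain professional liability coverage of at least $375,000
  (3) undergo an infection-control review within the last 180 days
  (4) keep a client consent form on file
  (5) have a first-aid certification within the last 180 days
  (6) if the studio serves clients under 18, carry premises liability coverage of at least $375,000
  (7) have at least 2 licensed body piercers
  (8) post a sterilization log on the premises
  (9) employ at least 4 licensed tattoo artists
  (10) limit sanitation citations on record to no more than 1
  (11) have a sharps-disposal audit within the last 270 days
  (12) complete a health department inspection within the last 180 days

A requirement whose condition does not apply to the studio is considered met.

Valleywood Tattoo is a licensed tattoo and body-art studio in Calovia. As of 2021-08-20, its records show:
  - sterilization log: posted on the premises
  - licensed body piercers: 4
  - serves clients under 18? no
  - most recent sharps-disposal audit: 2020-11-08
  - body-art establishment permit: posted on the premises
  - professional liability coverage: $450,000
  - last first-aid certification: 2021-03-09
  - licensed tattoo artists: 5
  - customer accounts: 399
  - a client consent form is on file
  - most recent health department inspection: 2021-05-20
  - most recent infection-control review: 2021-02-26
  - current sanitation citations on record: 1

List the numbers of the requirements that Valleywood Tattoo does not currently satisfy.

11

1. body-art establishment permit present → met
2. professional liability coverage $450,000 ≥ $375,000 → met
3. infection-control review 175 days ago vs limit 180 → met
4. client consent form present → met
5. first-aid certification 164 days ago vs limit 180 → met
6. condition 'serves clients under 18' does not hold → requirement n/a → met
7. licensed body piercers 4 ≥ 2 → met
8. sterilization log present → met
9. licensed tattoo artists 5 ≥ 4 → met
10. sanitation citations on record 1 ≤ 1 → met
11. sharps-disposal audit 285 days ago vs limit 270 → not met
12. health department inspection 92 days ago vs limit 180 → met
Not met: 11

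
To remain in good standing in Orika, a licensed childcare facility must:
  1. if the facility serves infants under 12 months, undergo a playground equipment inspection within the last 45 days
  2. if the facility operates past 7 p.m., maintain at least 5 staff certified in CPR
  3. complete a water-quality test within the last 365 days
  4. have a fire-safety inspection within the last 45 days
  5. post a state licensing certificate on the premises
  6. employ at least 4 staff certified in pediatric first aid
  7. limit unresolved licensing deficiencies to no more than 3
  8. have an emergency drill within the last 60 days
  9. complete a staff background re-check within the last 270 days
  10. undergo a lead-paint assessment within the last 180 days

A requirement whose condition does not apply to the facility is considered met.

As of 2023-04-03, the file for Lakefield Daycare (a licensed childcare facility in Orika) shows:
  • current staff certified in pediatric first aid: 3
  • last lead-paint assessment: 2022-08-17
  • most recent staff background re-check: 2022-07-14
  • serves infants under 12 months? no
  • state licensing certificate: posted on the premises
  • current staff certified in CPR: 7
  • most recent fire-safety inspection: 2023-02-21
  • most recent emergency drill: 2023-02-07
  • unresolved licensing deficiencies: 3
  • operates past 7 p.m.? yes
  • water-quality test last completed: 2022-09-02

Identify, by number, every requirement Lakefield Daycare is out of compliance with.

1. condition 'serves infants under 12 months' does not hold → requirement n/a → met
2. condition 'operates past 7 p.m.' holds; staff certified in CPR 7 ≥ 5 → met
3. water-quality test 213 days ago vs limit 365 → met
4. fire-safety inspection 41 days ago vs limit 45 → met
5. state licensing certificate present → met
6. staff certified in pediatric first aid 3 < 4 → not met
7. unresolved licensing deficiencies 3 ≤ 3 → met
8. emergency drill 55 days ago vs limit 60 → met
9. staff background re-check 263 days ago vs limit 270 → met
10. lead-paint assessment 229 days ago vs limit 180 → not met
Not met: 6, 10

6, 10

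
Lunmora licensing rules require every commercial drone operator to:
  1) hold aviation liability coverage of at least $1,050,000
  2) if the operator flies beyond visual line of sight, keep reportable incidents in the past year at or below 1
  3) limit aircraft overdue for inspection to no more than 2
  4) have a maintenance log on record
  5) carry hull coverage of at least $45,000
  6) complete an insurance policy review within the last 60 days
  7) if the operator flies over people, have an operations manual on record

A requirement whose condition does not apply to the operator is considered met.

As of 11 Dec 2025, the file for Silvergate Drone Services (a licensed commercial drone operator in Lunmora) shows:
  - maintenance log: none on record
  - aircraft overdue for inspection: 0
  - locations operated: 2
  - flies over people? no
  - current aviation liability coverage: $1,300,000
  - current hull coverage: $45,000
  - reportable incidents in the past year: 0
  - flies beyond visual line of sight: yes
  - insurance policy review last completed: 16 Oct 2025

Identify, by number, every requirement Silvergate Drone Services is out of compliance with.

1. aviation liability coverage $1,300,000 ≥ $1,050,000 → met
2. condition 'flies beyond visual line of sight' holds; reportable incidents in the past year 0 ≤ 1 → met
3. aircraft overdue for inspection 0 ≤ 2 → met
4. maintenance log absent → not met
5. hull coverage $45,000 ≥ $45,000 → met
6. insurance policy review 56 days ago vs limit 60 → met
7. condition 'flies over people' does not hold → requirement n/a → met
Not met: 4

4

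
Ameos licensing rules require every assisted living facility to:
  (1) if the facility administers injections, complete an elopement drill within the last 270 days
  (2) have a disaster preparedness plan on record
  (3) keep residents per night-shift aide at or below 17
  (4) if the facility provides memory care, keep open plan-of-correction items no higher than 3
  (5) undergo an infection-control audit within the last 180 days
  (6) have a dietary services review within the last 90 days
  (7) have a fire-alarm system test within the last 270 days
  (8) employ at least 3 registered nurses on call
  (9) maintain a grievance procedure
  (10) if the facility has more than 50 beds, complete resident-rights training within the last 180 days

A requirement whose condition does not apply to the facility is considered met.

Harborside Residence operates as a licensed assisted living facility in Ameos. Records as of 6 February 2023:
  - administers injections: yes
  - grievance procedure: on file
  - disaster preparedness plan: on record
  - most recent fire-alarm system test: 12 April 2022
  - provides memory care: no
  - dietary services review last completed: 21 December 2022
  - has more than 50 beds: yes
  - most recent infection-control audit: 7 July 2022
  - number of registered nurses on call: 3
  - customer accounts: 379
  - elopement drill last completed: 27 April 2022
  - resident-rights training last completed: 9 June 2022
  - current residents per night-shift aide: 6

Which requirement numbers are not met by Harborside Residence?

1. condition 'administers injections' holds; elopement drill 285 days ago vs limit 270 → not met
2. disaster preparedness plan present → met
3. residents per night-shift aide 6 ≤ 17 → met
4. condition 'provides memory care' does not hold → requirement n/a → met
5. infection-control audit 214 days ago vs limit 180 → not met
6. dietary services review 47 days ago vs limit 90 → met
7. fire-alarm system test 300 days ago vs limit 270 → not met
8. registered nurses on call 3 ≥ 3 → met
9. grievance procedure present → met
10. condition 'has more than 50 beds' holds; resident-rights training 242 days ago vs limit 180 → not met
Not met: 1, 5, 7, 10

1, 5, 7, 10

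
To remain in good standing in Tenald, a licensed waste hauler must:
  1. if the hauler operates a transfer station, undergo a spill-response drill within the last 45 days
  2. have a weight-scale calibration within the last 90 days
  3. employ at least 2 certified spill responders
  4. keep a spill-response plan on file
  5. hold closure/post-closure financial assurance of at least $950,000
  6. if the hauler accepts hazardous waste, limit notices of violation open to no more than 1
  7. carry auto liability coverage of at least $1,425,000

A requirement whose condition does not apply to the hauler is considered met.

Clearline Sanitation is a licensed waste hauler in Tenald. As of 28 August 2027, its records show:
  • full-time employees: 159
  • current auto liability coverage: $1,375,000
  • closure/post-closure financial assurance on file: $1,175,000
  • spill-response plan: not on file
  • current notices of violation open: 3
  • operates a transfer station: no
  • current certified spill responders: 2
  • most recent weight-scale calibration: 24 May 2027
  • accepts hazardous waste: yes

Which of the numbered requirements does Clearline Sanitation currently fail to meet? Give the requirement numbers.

2, 4, 6, 7

1. condition 'operates a transfer station' does not hold → requirement n/a → met
2. weight-scale calibration 96 days ago vs limit 90 → not met
3. certified spill responders 2 ≥ 2 → met
4. spill-response plan absent → not met
5. closure/post-closure financial assurance $1,175,000 ≥ $950,000 → met
6. condition 'accepts hazardous waste' holds; notices of violation open 3 > 1 → not met
7. auto liability coverage $1,375,000 < $1,425,000 → not met
Not met: 2, 4, 6, 7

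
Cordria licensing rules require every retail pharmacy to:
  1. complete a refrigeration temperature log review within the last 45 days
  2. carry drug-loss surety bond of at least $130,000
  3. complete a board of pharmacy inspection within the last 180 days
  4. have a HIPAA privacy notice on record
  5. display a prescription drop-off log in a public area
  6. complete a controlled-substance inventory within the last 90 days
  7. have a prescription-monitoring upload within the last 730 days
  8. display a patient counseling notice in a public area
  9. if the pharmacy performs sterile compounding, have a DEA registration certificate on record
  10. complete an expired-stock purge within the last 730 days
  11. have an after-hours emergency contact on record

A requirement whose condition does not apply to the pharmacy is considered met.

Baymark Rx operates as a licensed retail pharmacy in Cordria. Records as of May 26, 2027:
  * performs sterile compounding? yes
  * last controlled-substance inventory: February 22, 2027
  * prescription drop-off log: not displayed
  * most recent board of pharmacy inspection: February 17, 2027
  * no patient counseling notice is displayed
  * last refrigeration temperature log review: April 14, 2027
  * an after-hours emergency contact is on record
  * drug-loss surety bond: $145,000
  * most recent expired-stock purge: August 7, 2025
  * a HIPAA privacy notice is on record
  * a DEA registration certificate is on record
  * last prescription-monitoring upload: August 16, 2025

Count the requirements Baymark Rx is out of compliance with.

1. refrigeration temperature log review 42 days ago vs limit 45 → met
2. drug-loss surety bond $145,000 ≥ $130,000 → met
3. board of pharmacy inspection 98 days ago vs limit 180 → met
4. HIPAA privacy notice present → met
5. prescription drop-off log absent → not met
6. controlled-substance inventory 93 days ago vs limit 90 → not met
7. prescription-monitoring upload 648 days ago vs limit 730 → met
8. patient counseling notice absent → not met
9. condition 'performs sterile compounding' holds; DEA registration certificate present → met
10. expired-stock purge 657 days ago vs limit 730 → met
11. after-hours emergency contact present → met
Not met: 3 of 11

3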